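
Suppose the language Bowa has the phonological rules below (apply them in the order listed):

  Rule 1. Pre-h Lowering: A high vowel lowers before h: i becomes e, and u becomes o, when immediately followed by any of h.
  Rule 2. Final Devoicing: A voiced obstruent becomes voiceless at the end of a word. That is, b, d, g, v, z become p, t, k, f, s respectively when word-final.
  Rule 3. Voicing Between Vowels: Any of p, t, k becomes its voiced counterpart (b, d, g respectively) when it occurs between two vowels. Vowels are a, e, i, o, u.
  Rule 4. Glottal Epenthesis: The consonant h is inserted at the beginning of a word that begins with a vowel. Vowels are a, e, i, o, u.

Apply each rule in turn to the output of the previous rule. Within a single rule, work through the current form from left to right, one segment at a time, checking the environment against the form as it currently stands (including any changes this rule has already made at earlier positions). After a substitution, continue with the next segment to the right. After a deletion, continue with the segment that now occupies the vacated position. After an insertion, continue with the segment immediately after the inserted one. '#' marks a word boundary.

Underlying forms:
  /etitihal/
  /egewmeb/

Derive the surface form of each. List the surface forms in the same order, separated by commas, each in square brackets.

[hedidehal], [hegewmep]

/etitihal/:
  Rule 1 Pre-h Lowering: [etitihal] → [etitehal]
  Rule 2 Final Devoicing: no change — [etitehal]
  Rule 3 Voicing Between Vowels: [etitehal] → [edidehal]
  Rule 4 Glottal Epenthesis: [edidehal] → [hedidehal]
/egewmeb/:
  Rule 1 Pre-h Lowering: no change — [egewmeb]
  Rule 2 Final Devoicing: [egewmeb] → [egewmep]
  Rule 3 Voicing Between Vowels: no change — [egewmep]
  Rule 4 Glottal Epenthesis: [egewmep] → [hegewmep]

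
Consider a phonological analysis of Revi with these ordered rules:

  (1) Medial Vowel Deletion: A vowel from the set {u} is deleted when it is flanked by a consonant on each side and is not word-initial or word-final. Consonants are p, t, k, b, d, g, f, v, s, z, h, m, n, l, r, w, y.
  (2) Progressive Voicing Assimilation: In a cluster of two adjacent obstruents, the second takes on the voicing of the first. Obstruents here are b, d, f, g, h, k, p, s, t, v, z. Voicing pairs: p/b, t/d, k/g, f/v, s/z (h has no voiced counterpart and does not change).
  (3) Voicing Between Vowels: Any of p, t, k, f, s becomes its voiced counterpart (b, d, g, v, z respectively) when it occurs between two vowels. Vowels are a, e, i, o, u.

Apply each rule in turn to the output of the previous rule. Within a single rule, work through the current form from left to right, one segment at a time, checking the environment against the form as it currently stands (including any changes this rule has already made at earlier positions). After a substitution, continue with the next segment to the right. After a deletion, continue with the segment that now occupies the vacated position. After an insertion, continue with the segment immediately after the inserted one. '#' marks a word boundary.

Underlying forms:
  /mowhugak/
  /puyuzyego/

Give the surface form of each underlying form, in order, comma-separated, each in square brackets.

[mowhkak], [pyzyego]

/mowhugak/:
  (1) Medial Vowel Deletion: [mowhugak] → [mowhgak]
  (2) Progressive Voicing Assimilation: [mowhgak] → [mowhkak]
  (3) Voicing Between Vowels: no change — [mowhkak]
/puyuzyego/:
  (1) Medial Vowel Deletion: [puyuzyego] → [pyzyego]
  (2) Progressive Voicing Assimilation: no change — [pyzyego]
  (3) Voicing Between Vowels: no change — [pyzyego]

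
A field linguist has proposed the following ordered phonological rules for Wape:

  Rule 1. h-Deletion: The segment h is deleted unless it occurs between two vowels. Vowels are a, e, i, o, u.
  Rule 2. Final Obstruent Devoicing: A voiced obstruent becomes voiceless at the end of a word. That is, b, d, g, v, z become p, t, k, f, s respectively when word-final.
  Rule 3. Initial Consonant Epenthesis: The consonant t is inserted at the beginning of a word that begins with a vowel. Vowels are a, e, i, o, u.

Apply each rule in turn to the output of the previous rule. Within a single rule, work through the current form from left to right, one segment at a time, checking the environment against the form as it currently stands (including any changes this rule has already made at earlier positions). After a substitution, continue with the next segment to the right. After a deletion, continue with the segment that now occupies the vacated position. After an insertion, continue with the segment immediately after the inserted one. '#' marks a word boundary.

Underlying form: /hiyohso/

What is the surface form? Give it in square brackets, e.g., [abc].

Rule 1 h-Deletion: [hiyohso] → [iyoso]
Rule 2 Final Obstruent Devoicing: no change — [iyoso]
Rule 3 Initial Consonant Epenthesis: [iyoso] → [tiyoso]

[tiyoso]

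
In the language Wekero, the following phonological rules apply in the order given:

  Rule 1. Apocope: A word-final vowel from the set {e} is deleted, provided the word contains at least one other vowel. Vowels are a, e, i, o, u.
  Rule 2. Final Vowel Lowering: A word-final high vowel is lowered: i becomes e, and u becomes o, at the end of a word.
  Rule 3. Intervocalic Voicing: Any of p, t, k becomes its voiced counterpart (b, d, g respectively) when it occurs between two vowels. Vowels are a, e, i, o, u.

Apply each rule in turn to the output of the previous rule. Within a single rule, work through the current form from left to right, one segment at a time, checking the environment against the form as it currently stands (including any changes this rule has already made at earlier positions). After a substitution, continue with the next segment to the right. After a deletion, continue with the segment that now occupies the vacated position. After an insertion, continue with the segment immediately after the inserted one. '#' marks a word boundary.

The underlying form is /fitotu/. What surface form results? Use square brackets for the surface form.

Rule 1 Apocope: no change — [fitotu]
Rule 2 Final Vowel Lowering: [fitotu] → [fitoto]
Rule 3 Intervocalic Voicing: [fitoto] → [fidodo]

[fidodo]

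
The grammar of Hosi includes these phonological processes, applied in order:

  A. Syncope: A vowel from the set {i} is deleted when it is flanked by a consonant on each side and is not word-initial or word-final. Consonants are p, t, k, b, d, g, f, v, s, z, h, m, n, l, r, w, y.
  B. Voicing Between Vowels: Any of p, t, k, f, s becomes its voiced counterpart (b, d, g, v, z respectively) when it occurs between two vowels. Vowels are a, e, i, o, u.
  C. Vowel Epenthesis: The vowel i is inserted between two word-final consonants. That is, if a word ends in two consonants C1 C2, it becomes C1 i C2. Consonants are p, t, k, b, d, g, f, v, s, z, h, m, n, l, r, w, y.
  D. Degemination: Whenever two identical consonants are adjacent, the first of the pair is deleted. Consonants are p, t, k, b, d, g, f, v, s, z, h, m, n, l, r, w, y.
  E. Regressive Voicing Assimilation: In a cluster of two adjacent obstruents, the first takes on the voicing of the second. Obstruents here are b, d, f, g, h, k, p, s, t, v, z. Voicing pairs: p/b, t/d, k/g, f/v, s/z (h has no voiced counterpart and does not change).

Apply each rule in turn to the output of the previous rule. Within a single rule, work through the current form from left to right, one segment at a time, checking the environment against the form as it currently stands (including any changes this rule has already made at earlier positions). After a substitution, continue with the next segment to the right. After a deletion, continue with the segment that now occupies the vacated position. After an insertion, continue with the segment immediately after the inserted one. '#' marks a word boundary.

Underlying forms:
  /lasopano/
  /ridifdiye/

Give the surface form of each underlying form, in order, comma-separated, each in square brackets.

/lasopano/:
  A Syncope: no change — [lasopano]
  B Voicing Between Vowels: [lasopano] → [lazobano]
  C Vowel Epenthesis: no change — [lazobano]
  D Degemination: no change — [lazobano]
  E Regressive Voicing Assimilation: no change — [lazobano]
/ridifdiye/:
  A Syncope: [ridifdiye] → [rdfdye]
  B Voicing Between Vowels: no change — [rdfdye]
  C Vowel Epenthesis: no change — [rdfdye]
  D Degemination: no change — [rdfdye]
  E Regressive Voicing Assimilation: [rdfdye] → [rtvdye]

[lazobano], [rtvdye]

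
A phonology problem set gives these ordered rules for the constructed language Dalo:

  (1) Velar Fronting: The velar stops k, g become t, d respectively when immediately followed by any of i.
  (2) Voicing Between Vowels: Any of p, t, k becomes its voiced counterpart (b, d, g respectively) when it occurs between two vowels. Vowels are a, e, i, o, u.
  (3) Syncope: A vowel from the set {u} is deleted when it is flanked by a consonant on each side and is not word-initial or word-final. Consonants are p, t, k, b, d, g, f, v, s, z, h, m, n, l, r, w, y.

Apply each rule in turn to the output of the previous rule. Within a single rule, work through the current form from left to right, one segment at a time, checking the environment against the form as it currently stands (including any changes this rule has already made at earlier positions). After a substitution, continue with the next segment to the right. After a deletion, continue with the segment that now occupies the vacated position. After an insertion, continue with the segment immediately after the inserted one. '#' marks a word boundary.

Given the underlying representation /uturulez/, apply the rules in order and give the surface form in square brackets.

(1) Velar Fronting: no change — [uturulez]
(2) Voicing Between Vowels: [uturulez] → [udurulez]
(3) Syncope: [udurulez] → [udrlez]

[udrlez]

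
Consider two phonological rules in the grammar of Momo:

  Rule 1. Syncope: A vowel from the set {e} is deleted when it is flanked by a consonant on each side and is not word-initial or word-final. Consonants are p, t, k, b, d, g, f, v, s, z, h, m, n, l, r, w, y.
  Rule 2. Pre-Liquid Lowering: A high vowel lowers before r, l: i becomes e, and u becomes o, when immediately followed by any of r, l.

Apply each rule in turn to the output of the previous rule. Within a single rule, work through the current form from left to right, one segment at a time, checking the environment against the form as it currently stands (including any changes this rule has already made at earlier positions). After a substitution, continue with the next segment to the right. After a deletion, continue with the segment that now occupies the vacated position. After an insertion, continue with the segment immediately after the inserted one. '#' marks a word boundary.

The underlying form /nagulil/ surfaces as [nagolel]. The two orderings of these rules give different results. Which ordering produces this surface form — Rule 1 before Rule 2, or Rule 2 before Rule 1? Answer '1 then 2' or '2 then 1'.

1 then 2

Order 1 then 2:
  1 Syncope: no change — [nagulil]
  2 Pre-Liquid Lowering: [nagulil] → [nagolel]
  result: [nagolel]
Order 2 then 1:
  2 Pre-Liquid Lowering: [nagulil] → [nagolel]
  1 Syncope: [nagolel] → [nagoll]
  result: [nagoll]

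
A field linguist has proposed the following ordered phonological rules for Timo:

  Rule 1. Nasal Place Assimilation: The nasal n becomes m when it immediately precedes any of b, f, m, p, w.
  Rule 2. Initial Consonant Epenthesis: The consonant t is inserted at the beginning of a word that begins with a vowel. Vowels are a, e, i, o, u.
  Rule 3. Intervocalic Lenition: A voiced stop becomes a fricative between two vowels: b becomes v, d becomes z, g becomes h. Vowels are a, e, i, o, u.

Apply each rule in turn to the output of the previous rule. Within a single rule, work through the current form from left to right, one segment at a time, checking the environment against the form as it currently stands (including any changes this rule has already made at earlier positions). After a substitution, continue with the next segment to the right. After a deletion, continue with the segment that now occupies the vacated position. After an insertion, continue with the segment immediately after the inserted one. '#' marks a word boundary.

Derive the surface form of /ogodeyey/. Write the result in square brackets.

[tohozeyey]

Rule 1 Nasal Place Assimilation: no change — [ogodeyey]
Rule 2 Initial Consonant Epenthesis: [ogodeyey] → [togodeyey]
Rule 3 Intervocalic Lenition: [togodeyey] → [tohozeyey]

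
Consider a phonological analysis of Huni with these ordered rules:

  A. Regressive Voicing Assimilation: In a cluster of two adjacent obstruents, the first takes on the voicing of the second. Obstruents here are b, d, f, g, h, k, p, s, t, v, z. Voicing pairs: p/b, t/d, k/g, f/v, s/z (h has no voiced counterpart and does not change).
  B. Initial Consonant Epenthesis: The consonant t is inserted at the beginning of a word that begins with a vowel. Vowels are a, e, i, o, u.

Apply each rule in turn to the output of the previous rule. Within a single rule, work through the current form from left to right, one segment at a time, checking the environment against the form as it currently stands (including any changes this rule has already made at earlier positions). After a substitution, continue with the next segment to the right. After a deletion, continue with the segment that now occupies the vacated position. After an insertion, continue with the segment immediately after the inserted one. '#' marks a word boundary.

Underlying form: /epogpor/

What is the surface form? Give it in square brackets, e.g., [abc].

[tepokpor]

A Regressive Voicing Assimilation: [epogpor] → [epokpor]
B Initial Consonant Epenthesis: [epokpor] → [tepokpor]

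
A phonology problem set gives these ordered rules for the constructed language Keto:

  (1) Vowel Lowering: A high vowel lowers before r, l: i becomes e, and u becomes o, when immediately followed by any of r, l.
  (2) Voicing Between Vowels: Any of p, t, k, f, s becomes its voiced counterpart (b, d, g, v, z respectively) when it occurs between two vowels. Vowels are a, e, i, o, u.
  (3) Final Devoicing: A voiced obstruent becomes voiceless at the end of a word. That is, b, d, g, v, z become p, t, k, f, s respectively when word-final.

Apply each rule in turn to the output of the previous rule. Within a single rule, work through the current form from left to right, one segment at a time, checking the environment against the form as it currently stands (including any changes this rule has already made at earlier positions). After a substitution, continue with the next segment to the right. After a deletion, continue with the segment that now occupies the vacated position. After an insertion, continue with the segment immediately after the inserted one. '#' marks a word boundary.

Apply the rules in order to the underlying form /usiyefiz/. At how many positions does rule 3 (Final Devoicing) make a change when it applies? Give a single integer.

1

(1) Vowel Lowering: no change — [usiyefiz]
(2) Voicing Between Vowels: [usiyefiz] → [uziyeviz]
(3) Final Devoicing: [uziyeviz] → [uziyevis]
Rule 3 changed 1 position(s).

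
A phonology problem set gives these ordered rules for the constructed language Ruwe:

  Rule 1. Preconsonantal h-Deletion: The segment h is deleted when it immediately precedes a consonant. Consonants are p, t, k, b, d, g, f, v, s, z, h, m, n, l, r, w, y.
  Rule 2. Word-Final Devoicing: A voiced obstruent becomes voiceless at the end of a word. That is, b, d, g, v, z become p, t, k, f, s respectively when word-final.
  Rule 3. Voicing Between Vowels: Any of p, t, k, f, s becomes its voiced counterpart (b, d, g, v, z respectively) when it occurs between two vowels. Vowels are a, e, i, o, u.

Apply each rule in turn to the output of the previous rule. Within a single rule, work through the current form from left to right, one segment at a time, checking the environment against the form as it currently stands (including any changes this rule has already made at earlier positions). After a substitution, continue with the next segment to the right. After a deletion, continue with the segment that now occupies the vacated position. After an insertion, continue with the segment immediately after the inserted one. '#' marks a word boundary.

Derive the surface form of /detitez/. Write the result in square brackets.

[dedides]

Rule 1 Preconsonantal h-Deletion: no change — [detitez]
Rule 2 Word-Final Devoicing: [detitez] → [detites]
Rule 3 Voicing Between Vowels: [detites] → [dedides]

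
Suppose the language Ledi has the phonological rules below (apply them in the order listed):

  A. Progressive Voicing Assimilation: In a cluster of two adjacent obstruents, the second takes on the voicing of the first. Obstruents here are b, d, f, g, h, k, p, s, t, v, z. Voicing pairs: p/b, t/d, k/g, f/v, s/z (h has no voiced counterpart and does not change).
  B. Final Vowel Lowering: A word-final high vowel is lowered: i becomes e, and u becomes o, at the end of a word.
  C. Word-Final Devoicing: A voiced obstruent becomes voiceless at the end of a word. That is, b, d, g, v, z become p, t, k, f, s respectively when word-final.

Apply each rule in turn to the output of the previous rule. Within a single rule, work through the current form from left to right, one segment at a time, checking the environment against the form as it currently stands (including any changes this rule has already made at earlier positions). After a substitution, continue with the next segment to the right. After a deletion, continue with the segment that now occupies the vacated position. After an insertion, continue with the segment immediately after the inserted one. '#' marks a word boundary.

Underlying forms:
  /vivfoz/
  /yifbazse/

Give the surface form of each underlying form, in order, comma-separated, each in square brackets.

[vivvos], [yifpazze]

/vivfoz/:
  A Progressive Voicing Assimilation: [vivfoz] → [vivvoz]
  B Final Vowel Lowering: no change — [vivvoz]
  C Word-Final Devoicing: [vivvoz] → [vivvos]
/yifbazse/:
  A Progressive Voicing Assimilation: [yifbazse] → [yifpazze]
  B Final Vowel Lowering: no change — [yifpazze]
  C Word-Final Devoicing: no change — [yifpazze]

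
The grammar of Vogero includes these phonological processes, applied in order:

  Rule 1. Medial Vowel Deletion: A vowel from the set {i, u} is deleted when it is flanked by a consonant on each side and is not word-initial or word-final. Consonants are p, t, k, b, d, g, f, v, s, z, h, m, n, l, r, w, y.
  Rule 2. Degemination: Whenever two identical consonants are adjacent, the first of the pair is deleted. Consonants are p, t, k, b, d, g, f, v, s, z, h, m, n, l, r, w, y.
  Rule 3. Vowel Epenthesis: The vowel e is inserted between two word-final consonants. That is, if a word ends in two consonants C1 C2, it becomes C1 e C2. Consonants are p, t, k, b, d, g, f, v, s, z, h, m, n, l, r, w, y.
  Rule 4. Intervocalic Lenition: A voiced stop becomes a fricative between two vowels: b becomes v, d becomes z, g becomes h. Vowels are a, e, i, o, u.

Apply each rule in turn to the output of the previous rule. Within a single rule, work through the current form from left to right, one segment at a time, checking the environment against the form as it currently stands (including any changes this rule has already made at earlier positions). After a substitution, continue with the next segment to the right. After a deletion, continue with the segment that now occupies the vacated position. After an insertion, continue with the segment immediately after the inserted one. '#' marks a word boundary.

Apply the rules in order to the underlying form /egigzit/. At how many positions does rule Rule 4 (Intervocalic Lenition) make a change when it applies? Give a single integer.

Rule 1 Medial Vowel Deletion: [egigzit] → [eggzt]
Rule 2 Degemination: [eggzt] → [egzt]
Rule 3 Vowel Epenthesis: [egzt] → [egzet]
Rule 4 Intervocalic Lenition: no change — [egzet]
Rule Rule 4 changed 0 position(s).

0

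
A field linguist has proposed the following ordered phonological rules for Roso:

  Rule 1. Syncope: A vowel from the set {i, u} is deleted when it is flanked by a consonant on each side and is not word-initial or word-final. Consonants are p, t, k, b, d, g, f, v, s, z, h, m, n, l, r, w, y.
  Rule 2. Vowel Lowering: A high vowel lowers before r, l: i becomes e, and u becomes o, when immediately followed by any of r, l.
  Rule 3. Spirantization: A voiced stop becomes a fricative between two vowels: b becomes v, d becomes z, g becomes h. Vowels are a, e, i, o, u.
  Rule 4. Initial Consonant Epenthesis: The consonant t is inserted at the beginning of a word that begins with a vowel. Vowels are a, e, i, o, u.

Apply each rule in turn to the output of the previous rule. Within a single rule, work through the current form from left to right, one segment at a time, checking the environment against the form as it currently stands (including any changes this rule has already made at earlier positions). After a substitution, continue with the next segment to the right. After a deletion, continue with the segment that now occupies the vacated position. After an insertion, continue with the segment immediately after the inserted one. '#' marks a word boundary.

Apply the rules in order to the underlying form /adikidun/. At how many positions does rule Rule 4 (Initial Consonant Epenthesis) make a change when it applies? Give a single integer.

Rule 1 Syncope: [adikidun] → [adkdn]
Rule 2 Vowel Lowering: no change — [adkdn]
Rule 3 Spirantization: no change — [adkdn]
Rule 4 Initial Consonant Epenthesis: [adkdn] → [tadkdn]
Rule Rule 4 changed 1 position(s).

1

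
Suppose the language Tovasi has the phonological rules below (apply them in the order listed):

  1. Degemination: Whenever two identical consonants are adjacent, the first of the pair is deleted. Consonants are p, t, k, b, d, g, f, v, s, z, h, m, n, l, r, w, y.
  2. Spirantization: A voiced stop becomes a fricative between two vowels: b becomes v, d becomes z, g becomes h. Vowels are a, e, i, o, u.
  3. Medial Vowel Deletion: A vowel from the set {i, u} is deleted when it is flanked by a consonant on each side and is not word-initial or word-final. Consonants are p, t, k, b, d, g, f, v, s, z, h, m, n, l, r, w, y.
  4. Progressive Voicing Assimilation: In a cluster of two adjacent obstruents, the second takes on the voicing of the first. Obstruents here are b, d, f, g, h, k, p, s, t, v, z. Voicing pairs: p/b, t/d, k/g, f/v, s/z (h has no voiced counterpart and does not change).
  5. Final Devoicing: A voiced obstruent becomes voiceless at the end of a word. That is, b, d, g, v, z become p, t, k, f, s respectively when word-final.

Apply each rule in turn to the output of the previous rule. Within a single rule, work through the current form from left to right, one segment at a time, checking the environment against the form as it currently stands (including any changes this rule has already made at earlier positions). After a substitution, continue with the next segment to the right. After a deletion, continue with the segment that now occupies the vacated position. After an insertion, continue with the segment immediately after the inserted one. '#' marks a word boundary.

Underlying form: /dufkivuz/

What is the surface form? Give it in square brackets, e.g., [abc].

[dvgvs]

1 Degemination: no change — [dufkivuz]
2 Spirantization: no change — [dufkivuz]
3 Medial Vowel Deletion: [dufkivuz] → [dfkvz]
4 Progressive Voicing Assimilation: [dfkvz] → [dvgvz]
5 Final Devoicing: [dvgvz] → [dvgvs]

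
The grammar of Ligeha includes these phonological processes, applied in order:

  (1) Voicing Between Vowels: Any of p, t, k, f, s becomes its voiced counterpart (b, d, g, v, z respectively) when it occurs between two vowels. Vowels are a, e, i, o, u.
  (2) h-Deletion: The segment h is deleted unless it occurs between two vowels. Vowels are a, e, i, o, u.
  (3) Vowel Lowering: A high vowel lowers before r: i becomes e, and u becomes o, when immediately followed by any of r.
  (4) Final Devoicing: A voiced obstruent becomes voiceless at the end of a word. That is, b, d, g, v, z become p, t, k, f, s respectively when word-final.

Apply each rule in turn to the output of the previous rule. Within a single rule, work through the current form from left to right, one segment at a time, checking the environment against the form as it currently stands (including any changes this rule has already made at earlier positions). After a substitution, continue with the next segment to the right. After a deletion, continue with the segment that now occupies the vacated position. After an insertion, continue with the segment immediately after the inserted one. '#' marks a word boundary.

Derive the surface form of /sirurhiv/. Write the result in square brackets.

[serorif]

(1) Voicing Between Vowels: no change — [sirurhiv]
(2) h-Deletion: [sirurhiv] → [siruriv]
(3) Vowel Lowering: [siruriv] → [seroriv]
(4) Final Devoicing: [seroriv] → [serorif]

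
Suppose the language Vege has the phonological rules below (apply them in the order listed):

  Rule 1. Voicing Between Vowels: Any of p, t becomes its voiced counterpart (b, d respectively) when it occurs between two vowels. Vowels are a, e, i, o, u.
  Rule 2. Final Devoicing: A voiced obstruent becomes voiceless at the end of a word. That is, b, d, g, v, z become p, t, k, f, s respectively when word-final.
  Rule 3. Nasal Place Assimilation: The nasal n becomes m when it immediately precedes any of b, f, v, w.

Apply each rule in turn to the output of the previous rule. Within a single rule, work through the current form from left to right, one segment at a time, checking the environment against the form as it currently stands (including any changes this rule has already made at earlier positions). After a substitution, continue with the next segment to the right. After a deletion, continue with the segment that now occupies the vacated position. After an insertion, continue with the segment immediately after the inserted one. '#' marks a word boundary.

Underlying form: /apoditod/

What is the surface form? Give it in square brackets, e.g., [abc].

Rule 1 Voicing Between Vowels: [apoditod] → [abodidod]
Rule 2 Final Devoicing: [abodidod] → [abodidot]
Rule 3 Nasal Place Assimilation: no change — [abodidot]

[abodidot]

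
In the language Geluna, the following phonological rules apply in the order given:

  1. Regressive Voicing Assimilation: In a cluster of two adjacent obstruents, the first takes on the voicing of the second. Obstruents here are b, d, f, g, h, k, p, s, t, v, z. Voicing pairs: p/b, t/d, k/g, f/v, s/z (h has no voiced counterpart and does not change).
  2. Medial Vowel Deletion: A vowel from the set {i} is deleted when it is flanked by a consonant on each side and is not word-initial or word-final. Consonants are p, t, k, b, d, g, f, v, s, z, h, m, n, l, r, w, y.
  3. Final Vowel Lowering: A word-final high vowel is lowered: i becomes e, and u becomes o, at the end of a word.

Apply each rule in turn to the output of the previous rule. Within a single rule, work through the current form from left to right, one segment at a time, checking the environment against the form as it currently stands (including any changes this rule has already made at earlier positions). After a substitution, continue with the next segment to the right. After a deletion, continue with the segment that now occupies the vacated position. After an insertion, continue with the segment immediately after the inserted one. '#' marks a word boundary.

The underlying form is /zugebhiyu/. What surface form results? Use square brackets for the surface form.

1 Regressive Voicing Assimilation: [zugebhiyu] → [zugephiyu]
2 Medial Vowel Deletion: [zugephiyu] → [zugephyu]
3 Final Vowel Lowering: [zugephyu] → [zugephyo]

[zugephyo]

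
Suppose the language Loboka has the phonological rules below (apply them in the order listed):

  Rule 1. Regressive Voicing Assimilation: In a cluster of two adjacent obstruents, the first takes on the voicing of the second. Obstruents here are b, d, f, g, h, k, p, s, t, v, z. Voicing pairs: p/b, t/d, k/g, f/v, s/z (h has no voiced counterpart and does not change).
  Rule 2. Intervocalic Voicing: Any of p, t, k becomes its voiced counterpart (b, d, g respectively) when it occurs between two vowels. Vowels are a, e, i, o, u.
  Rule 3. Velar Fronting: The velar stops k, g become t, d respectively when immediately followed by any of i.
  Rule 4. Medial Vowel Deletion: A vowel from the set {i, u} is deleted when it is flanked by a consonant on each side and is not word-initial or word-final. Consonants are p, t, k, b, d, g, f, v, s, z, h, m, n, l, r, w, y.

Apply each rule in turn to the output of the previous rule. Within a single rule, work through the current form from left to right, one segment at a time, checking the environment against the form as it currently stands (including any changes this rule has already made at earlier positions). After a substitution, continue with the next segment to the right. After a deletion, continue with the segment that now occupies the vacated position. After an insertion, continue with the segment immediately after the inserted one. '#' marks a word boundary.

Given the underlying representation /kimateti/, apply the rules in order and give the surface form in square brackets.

Rule 1 Regressive Voicing Assimilation: no change — [kimateti]
Rule 2 Intervocalic Voicing: [kimateti] → [kimadedi]
Rule 3 Velar Fronting: [kimadedi] → [timadedi]
Rule 4 Medial Vowel Deletion: [timadedi] → [tmadedi]

[tmadedi]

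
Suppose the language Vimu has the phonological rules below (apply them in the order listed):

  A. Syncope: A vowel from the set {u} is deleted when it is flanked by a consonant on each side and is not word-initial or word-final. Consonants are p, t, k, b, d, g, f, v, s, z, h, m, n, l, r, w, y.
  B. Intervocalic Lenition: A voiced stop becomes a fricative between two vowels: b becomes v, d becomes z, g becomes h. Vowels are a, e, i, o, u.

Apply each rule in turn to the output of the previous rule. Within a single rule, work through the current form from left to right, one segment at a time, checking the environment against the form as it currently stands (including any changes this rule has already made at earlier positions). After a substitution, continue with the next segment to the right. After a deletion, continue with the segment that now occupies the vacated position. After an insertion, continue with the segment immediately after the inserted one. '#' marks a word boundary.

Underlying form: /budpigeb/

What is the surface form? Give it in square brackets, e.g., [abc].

[bdpiheb]

A Syncope: [budpigeb] → [bdpigeb]
B Intervocalic Lenition: [bdpigeb] → [bdpiheb]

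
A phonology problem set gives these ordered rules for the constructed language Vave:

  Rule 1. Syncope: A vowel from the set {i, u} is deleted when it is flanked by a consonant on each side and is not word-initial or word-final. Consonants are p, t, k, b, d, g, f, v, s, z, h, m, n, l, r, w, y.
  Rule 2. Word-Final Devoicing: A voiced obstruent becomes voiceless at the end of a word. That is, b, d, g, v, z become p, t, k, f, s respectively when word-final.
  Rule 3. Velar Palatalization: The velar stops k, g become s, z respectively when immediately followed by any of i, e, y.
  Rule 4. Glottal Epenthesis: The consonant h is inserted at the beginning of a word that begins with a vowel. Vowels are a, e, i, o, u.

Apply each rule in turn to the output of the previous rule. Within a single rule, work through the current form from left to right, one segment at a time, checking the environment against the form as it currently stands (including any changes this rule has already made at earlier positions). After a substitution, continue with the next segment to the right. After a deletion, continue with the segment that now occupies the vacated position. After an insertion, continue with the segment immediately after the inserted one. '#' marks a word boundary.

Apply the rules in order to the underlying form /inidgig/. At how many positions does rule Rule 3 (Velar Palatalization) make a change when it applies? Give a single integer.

0

Rule 1 Syncope: [inidgig] → [indgg]
Rule 2 Word-Final Devoicing: [indgg] → [indgk]
Rule 3 Velar Palatalization: no change — [indgk]
Rule 4 Glottal Epenthesis: [indgk] → [hindgk]
Rule Rule 3 changed 0 position(s).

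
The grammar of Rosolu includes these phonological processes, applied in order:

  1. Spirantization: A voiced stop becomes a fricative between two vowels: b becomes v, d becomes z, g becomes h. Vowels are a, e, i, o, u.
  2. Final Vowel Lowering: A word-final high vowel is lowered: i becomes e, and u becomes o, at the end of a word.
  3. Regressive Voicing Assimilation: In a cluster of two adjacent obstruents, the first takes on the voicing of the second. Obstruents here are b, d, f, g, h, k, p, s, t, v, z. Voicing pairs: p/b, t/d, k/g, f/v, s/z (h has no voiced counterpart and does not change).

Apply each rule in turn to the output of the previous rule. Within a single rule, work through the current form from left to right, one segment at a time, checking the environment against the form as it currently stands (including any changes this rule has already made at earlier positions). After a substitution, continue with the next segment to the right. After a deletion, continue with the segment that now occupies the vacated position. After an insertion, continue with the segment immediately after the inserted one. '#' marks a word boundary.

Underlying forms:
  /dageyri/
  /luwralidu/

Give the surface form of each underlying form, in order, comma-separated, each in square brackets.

/dageyri/:
  1 Spirantization: [dageyri] → [daheyri]
  2 Final Vowel Lowering: [daheyri] → [daheyre]
  3 Regressive Voicing Assimilation: no change — [daheyre]
/luwralidu/:
  1 Spirantization: [luwralidu] → [luwralizu]
  2 Final Vowel Lowering: [luwralizu] → [luwralizo]
  3 Regressive Voicing Assimilation: no change — [luwralizo]

[daheyre], [luwralizo]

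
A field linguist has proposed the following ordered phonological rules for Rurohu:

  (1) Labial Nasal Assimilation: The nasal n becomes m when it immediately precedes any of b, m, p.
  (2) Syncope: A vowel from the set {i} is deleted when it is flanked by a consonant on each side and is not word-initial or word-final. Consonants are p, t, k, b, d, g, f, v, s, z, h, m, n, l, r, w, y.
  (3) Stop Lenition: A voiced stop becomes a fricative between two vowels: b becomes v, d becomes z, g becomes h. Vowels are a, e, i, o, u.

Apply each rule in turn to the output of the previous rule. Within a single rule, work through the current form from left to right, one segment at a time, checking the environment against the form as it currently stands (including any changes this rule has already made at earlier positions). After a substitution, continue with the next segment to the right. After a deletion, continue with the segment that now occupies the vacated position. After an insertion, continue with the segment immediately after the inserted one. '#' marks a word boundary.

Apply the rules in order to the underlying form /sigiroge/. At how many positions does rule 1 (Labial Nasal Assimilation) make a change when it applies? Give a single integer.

(1) Labial Nasal Assimilation: no change — [sigiroge]
(2) Syncope: [sigiroge] → [sgroge]
(3) Stop Lenition: [sgroge] → [sgrohe]
Rule 1 changed 0 position(s).

0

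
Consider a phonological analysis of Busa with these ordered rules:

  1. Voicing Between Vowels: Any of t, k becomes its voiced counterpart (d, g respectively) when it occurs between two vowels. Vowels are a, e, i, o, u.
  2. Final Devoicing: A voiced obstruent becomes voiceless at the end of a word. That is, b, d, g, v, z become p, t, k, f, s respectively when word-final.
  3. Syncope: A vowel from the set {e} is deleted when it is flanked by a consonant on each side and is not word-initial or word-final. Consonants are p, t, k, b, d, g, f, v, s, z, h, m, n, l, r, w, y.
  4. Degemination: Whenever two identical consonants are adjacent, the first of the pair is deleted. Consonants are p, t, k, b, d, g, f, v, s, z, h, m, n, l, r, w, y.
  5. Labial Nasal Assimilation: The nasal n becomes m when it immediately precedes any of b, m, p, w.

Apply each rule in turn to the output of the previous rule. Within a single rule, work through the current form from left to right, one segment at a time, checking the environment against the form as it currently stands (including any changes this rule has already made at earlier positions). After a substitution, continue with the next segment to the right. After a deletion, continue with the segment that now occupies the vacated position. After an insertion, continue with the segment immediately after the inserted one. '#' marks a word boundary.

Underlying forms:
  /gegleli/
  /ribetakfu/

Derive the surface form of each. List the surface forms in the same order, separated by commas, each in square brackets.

[gli], [ribdakfu]

/gegleli/:
  1 Voicing Between Vowels: no change — [gegleli]
  2 Final Devoicing: no change — [gegleli]
  3 Syncope: [gegleli] → [gglli]
  4 Degemination: [gglli] → [gli]
  5 Labial Nasal Assimilation: no change — [gli]
/ribetakfu/:
  1 Voicing Between Vowels: [ribetakfu] → [ribedakfu]
  2 Final Devoicing: no change — [ribedakfu]
  3 Syncope: [ribedakfu] → [ribdakfu]
  4 Degemination: no change — [ribdakfu]
  5 Labial Nasal Assimilation: no change — [ribdakfu]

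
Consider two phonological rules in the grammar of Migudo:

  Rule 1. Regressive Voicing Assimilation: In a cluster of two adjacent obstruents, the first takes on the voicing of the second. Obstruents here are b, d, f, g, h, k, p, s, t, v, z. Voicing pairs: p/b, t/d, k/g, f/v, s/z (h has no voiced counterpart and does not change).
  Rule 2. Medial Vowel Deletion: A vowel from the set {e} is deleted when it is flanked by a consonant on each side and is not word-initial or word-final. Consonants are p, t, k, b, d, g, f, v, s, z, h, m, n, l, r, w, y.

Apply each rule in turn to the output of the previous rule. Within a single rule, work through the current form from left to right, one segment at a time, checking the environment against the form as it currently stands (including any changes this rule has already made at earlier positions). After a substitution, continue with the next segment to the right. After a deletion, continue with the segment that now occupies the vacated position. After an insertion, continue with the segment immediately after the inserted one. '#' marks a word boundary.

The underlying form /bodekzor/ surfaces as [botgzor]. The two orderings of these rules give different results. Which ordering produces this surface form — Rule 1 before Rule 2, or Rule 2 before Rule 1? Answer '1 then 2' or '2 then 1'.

Order 1 then 2:
  1 Regressive Voicing Assimilation: [bodekzor] → [bodegzor]
  2 Medial Vowel Deletion: [bodegzor] → [bodgzor]
  result: [bodgzor]
Order 2 then 1:
  2 Medial Vowel Deletion: [bodekzor] → [bodkzor]
  1 Regressive Voicing Assimilation: [bodkzor] → [botgzor]
  result: [botgzor]

2 then 1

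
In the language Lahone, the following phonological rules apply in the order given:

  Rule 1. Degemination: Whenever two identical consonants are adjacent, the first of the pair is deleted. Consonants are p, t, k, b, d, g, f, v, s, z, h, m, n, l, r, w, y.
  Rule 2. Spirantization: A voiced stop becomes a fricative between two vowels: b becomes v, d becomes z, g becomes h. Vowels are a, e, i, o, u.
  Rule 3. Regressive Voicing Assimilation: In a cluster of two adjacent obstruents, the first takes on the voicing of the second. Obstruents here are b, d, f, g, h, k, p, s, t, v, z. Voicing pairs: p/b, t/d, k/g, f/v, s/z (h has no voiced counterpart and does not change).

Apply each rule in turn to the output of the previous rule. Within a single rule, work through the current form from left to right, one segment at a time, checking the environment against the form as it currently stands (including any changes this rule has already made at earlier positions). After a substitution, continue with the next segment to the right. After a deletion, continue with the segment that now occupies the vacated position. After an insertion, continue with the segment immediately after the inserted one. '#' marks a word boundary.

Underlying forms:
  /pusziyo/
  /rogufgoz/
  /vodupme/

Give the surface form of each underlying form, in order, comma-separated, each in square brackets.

/pusziyo/:
  Rule 1 Degemination: no change — [pusziyo]
  Rule 2 Spirantization: no change — [pusziyo]
  Rule 3 Regressive Voicing Assimilation: [pusziyo] → [puzziyo]
/rogufgoz/:
  Rule 1 Degemination: no change — [rogufgoz]
  Rule 2 Spirantization: [rogufgoz] → [rohufgoz]
  Rule 3 Regressive Voicing Assimilation: [rohufgoz] → [rohuvgoz]
/vodupme/:
  Rule 1 Degemination: no change — [vodupme]
  Rule 2 Spirantization: [vodupme] → [vozupme]
  Rule 3 Regressive Voicing Assimilation: no change — [vozupme]

[puzziyo], [rohuvgoz], [vozupme]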